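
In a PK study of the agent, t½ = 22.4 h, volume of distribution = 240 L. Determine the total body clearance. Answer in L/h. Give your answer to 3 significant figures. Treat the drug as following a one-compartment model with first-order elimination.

7.43 L/h

k = ln2 / t½ = 0.693147 / 22.4 = 0.03094 h⁻¹
CL = k × Vd = 0.03094 × 240 = 7.426 L/h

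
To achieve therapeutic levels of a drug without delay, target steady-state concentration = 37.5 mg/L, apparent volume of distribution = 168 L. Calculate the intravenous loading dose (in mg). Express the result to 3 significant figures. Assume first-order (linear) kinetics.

6300 mg

LD = Css × Vd = 37.5 × 168 = 6300 mg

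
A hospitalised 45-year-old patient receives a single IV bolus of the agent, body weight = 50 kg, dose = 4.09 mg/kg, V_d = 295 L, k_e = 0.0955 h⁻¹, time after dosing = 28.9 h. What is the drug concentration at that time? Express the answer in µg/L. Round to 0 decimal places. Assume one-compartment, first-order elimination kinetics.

Total dose = 4.09 × 50 = 204.5 mg
C₀ = Dose / Vd = 204.5 / 295 = 0.6932 mg/L
C = C₀ · e^(−k·t) = 0.6932 × e^(−0.09550 × 28.9)
  = 0.6932 × 0.06329 = 0.04387 mg/L
Convert: 0.04387 mg/L × 1000 = 43.87 µg/L

44 µg/L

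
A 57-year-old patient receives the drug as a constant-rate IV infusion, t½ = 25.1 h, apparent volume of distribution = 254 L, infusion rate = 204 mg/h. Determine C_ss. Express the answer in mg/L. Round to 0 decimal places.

k = ln2 / t½ = 0.693147 / 25.1 = 0.02762 h⁻¹
CL = k × Vd = 0.02762 × 254 = 7.015 L/h
At steady state Css = R₀ / CL = 204 / 7.015 = 29.08 mg/L

29 mg/L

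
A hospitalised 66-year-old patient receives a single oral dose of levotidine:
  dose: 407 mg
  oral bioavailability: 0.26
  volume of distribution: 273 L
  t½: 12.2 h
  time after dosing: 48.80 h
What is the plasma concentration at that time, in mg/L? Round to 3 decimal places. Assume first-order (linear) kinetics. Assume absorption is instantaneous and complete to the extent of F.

Amount reaching circulation = F × Dose = 0.26 × 407.0 = 105.8 mg
C₀ = F·Dose / Vd = 105.8 / 273 = 0.3875 mg/L
k = ln2 / t½ = 0.693147 / 12.2 = 0.05682 h⁻¹
t / t½ = 48.80 / 12.2 = 4 half-lives
C = C₀ × (1/2)^4 = 0.3875 × 0.06250 = 0.02422 mg/L

0.024 mg/L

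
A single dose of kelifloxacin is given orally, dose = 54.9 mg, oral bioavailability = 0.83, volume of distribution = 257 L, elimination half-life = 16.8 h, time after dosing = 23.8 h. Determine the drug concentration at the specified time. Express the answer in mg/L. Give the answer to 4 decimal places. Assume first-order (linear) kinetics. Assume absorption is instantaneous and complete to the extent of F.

Amount reaching circulation = F × Dose = 0.83 × 54.90 = 45.57 mg
C₀ = F·Dose / Vd = 45.57 / 257 = 0.1773 mg/L
k = ln2 / t½ = 0.693147 / 16.8 = 0.04126 h⁻¹
C = C₀ · e^(−k·t) = 0.1773 × e^(−0.04126 × 23.8)
  = 0.1773 × 0.3746 = 0.06642 mg/L

0.0664 mg/L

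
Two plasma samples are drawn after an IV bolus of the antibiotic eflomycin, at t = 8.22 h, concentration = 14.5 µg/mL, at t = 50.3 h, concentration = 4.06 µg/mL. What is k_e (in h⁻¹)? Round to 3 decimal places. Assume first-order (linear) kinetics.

k = ln(C₁/C₂) / (t₂ − t₁) = ln(14.5/4.06) / (50.3 − 8.22)
  = 1.273 / 42.08 = 0.03025 h⁻¹

0.030 h⁻¹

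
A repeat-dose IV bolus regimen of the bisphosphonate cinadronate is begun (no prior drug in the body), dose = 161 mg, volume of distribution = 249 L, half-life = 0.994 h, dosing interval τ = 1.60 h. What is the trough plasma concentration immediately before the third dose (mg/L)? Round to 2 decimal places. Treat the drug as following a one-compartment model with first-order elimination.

0.28 mg/L

C₀ per dose = Dose / Vd = 161 / 249 = 0.6466 mg/L
k = ln2 / t½ = 0.693147 / 0.994 = 0.6973 h⁻¹
Fraction remaining after one interval: r = e^(−kτ) = e^(−0.6973 × 1.60) = 0.3277
Before dose 3, 2 doses have been given (aged 1τ, 2τ).
C_trough = C₀ × (r + r²) = 0.6466 × (0.3277 + 0.1074) = 0.2813 mg/L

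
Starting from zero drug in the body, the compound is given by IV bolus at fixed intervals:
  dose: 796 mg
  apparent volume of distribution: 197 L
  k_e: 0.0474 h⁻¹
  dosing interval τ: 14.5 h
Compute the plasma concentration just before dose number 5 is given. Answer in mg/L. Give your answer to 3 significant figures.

C₀ per dose = Dose / Vd = 796 / 197 = 4.041 mg/L
Fraction remaining after one interval: r = e^(−kτ) = e^(−0.04740 × 14.5) = 0.5029
Before dose 5, 4 doses have been given (aged 1τ, 2τ, 3τ, 4τ).
C_trough = C₀ × (r + r² + … + r^4) = C₀ × r(1−r^4)/(1−r)
        = 4.041 × 0.5029 × (1 − 0.06396) / (1 − 0.5029) = 3.827 mg/L

3.83 mg/L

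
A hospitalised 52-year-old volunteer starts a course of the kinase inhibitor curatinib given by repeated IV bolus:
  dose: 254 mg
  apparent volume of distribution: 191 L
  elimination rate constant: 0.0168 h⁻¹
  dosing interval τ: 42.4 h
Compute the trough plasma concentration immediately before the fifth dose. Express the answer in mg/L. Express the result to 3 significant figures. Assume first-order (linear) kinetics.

C₀ per dose = Dose / Vd = 254 / 191 = 1.330 mg/L
Fraction remaining after one interval: r = e^(−kτ) = e^(−0.01680 × 42.4) = 0.4905
Before dose 5, 4 doses have been given (aged 1τ, 2τ, 3τ, 4τ).
C_trough = C₀ × (r + r² + … + r^4) = C₀ × r(1−r^4)/(1−r)
        = 1.330 × 0.4905 × (1 − 0.05788) / (1 − 0.4905) = 1.206 mg/L

1.21 mg/L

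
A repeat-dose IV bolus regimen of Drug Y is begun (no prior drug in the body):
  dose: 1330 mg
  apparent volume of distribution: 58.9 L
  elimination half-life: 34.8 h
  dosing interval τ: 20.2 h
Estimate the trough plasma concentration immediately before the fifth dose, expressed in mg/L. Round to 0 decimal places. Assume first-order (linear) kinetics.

C₀ per dose = Dose / Vd = 1330 / 58.9 = 22.58 mg/L
k = ln2 / t½ = 0.693147 / 34.8 = 0.01992 h⁻¹
Fraction remaining after one interval: r = e^(−kτ) = e^(−0.01992 × 20.2) = 0.6687
Before dose 5, 4 doses have been given (aged 1τ, 2τ, 3τ, 4τ).
C_trough = C₀ × (r + r² + … + r^4) = C₀ × r(1−r^4)/(1−r)
        = 22.58 × 0.6687 × (1 − 0.2000) / (1 − 0.6687) = 36.46 mg/L

36 mg/L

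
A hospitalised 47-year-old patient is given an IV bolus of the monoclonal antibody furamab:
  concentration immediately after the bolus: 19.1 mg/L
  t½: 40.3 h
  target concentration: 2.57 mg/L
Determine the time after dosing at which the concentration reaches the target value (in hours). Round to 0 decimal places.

117 h

k = ln2 / t½ = 0.693147 / 40.3 = 0.01720 h⁻¹
t = ln(C₀ / C) / k = ln(19.10 / 2.57) / 0.01720
  = ln(7.432) / 0.01720 = 2.006 / 0.01720 = 116.6 h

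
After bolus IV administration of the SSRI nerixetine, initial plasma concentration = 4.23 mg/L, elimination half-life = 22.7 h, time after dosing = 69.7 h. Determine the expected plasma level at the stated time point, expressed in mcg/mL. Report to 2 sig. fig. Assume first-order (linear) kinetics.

0.50 mcg/mL

k = ln2 / t½ = 0.693147 / 22.7 = 0.03054 h⁻¹
C = C₀ · e^(−k·t) = 4.230 × e^(−0.03054 × 69.7)
  = 4.230 × 0.1190 = 0.5034 mg/L
(0.5034 mg/L = 0.5034 mcg/mL)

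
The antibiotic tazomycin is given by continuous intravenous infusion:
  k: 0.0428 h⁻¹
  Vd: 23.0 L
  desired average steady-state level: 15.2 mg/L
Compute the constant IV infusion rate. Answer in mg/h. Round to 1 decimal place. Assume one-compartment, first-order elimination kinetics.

CL = k × Vd = 0.04280 × 23.0 = 0.9844 L/h
At steady state, infusion rate R₀ = Css × CL = 15.2 × 0.9844 = 14.96 mg/h

15.0 mg/h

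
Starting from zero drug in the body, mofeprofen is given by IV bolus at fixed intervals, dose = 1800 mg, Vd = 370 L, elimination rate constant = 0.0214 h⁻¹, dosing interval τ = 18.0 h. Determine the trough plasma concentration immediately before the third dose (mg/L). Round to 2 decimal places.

C₀ per dose = Dose / Vd = 1800 / 370 = 4.865 mg/L
Fraction remaining after one interval: r = e^(−kτ) = e^(−0.02140 × 18.0) = 0.6803
Before dose 3, 2 doses have been given (aged 1τ, 2τ).
C_trough = C₀ × (r + r²) = 4.865 × (0.6803 + 0.4628) = 5.561 mg/L

5.56 mg/L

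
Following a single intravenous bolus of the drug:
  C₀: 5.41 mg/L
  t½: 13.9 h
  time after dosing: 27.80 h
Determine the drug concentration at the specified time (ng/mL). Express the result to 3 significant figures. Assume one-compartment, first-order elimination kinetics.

k = ln2 / t½ = 0.693147 / 13.9 = 0.04987 h⁻¹
t / t½ = 27.80 / 13.9 = 2 half-lives
C = C₀ × (1/2)^2 = 5.410 × 0.2500 = 1.353 mg/L
Convert: 1.353 mg/L × 1000 = 1353 ng/mL

1350 ng/mL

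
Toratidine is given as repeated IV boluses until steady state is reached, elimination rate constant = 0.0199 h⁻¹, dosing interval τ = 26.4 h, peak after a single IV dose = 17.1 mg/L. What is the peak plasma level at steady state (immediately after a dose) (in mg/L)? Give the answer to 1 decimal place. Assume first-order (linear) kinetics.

e^(−kτ) = e^(−0.01990 × 26.4) = 0.5913
Accumulation ratio R = 1 / (1 − e^(−kτ)) = 1 / (1 − 0.5913) = 2.447
Steady-state peak = C₀ × R = 17.1 × 2.447 = 41.84 mg/L

41.8 mg/L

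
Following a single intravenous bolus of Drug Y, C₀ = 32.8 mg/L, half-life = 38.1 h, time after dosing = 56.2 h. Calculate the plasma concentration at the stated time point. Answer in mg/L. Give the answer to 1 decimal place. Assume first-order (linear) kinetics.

11.8 mg/L

k = ln2 / t½ = 0.693147 / 38.1 = 0.01819 h⁻¹
C = C₀ · e^(−k·t) = 32.80 × e^(−0.01819 × 56.2)
  = 32.80 × 0.3598 = 11.80 mg/L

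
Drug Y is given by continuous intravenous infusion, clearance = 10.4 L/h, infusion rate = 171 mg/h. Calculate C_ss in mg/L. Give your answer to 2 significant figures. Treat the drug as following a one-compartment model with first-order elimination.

16 mg/L

At steady state Css = R₀ / CL = 171 / 10.40 = 16.44 mg/L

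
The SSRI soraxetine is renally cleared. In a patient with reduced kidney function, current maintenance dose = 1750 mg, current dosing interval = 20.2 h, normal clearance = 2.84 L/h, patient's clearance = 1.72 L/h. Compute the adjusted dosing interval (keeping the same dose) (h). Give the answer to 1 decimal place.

To keep the same average steady-state level, dosing rate must scale with clearance.
CL ratio = 1.72 / 2.84 = 0.6056
New interval (same dose) = 20.2 / 0.6056 = 33.36 h

33.4 h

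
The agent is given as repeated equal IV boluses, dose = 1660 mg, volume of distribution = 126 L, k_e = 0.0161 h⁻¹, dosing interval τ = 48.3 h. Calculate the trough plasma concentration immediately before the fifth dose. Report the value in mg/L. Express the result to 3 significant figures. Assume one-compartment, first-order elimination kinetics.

10.7 mg/L

C₀ per dose = Dose / Vd = 1660 / 126 = 13.17 mg/L
Fraction remaining after one interval: r = e^(−kτ) = e^(−0.01610 × 48.3) = 0.4595
Before dose 5, 4 doses have been given (aged 1τ, 2τ, 3τ, 4τ).
C_trough = C₀ × (r + r² + … + r^4) = C₀ × r(1−r^4)/(1−r)
        = 13.17 × 0.4595 × (1 − 0.04458) / (1 − 0.4595) = 10.70 mg/L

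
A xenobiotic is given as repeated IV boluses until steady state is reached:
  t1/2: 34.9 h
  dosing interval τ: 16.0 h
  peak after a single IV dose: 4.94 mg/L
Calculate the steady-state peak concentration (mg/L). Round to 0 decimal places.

18 mg/L

k = ln2 / t½ = 0.693147 / 34.9 = 0.01986 h⁻¹
e^(−kτ) = e^(−0.01986 × 16.0) = 0.7278
Accumulation ratio R = 1 / (1 − e^(−kτ)) = 1 / (1 − 0.7278) = 3.674
Steady-state peak = C₀ × R = 4.94 × 3.674 = 18.15 mg/L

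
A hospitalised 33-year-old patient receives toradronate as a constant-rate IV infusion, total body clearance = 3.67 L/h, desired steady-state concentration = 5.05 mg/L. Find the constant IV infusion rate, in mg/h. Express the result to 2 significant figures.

At steady state, infusion rate R₀ = Css × CL = 5.05 × 3.670 = 18.53 mg/h

19 mg/h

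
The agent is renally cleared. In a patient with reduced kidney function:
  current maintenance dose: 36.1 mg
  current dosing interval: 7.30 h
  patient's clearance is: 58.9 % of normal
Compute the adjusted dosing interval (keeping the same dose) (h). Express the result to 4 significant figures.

12.39 h

To keep the same average steady-state level, dosing rate must scale with clearance.
CL ratio = 58.9 / 100 = 0.5890
New interval (same dose) = 7.30 / 0.5890 = 12.39 h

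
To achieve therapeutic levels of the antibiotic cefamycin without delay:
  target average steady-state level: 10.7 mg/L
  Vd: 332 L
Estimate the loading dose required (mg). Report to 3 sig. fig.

3550 mg

LD = Css × Vd = 10.7 × 332 = 3552 mg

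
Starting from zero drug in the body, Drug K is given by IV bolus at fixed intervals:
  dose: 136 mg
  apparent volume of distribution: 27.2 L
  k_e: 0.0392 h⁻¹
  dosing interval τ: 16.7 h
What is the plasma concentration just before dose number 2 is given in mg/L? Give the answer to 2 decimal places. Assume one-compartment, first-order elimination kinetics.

C₀ per dose = Dose / Vd = 136 / 27.2 = 5.000 mg/L
Fraction remaining after one interval: r = e^(−kτ) = e^(−0.03920 × 16.7) = 0.5196
Before dose 2, 1 dose has been given (aged 1τ).
C_trough = C₀ × r = 5.000 × 0.5196 = 2.598 mg/L

2.60 mg/L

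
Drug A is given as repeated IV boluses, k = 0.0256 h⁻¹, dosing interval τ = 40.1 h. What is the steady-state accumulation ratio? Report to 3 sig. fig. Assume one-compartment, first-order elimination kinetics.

1.56

e^(−kτ) = e^(−0.02560 × 40.1) = 0.3582
Accumulation ratio R = 1 / (1 − e^(−kτ)) = 1 / (1 − 0.3582) = 1.558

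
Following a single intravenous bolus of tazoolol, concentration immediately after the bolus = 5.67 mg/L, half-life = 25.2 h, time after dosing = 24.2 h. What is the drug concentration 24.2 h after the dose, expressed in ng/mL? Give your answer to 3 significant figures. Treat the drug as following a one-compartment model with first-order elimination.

k = ln2 / t½ = 0.693147 / 25.2 = 0.02751 h⁻¹
C = C₀ · e^(−k·t) = 5.670 × e^(−0.02751 × 24.2)
  = 5.670 × 0.5139 = 2.914 mg/L
Convert: 2.914 mg/L × 1000 = 2914 ng/mL

2910 ng/mL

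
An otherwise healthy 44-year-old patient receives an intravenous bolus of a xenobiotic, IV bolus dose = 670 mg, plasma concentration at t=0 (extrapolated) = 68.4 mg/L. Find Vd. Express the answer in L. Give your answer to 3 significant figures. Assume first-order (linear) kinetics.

9.80 L

Vd = Dose / C₀ = 670.0 / 68.4 = 9.795 L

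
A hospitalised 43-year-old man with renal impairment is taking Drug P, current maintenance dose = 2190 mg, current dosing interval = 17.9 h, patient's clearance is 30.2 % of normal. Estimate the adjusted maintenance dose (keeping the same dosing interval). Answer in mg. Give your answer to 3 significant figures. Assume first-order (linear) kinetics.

To keep the same average steady-state level, dosing rate must scale with clearance.
CL ratio = 30.2 / 100 = 0.3020
New dose (same interval) = 2190 × 0.3020 = 661.4 mg

661 mg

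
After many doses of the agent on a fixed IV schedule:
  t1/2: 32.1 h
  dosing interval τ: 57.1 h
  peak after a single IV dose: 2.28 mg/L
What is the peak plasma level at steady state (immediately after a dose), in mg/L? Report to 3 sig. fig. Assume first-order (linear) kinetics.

k = ln2 / t½ = 0.693147 / 32.1 = 0.02159 h⁻¹
e^(−kτ) = e^(−0.02159 × 57.1) = 0.2915
Accumulation ratio R = 1 / (1 − e^(−kτ)) = 1 / (1 − 0.2915) = 1.411
Steady-state peak = C₀ × R = 2.28 × 1.411 = 3.217 mg/L

3.22 mg/L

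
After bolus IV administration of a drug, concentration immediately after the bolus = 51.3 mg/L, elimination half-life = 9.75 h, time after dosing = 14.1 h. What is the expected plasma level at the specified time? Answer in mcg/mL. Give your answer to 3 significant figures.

18.8 mcg/mL

k = ln2 / t½ = 0.693147 / 9.75 = 0.07109 h⁻¹
C = C₀ · e^(−k·t) = 51.30 × e^(−0.07109 × 14.1)
  = 51.30 × 0.3670 = 18.83 mg/L
(18.83 mg/L = 18.83 mcg/mL)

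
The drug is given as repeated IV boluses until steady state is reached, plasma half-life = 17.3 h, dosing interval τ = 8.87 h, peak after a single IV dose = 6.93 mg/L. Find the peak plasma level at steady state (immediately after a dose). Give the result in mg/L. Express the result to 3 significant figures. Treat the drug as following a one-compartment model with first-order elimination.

23.2 mg/L

k = ln2 / t½ = 0.693147 / 17.3 = 0.04007 h⁻¹
e^(−kτ) = e^(−0.04007 × 8.87) = 0.7009
Accumulation ratio R = 1 / (1 − e^(−kτ)) = 1 / (1 − 0.7009) = 3.343
Steady-state peak = C₀ × R = 6.93 × 3.343 = 23.17 mg/L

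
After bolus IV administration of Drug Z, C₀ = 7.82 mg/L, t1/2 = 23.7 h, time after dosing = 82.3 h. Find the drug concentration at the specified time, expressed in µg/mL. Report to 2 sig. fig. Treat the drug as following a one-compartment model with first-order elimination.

0.70 µg/mL

k = ln2 / t½ = 0.693147 / 23.7 = 0.02925 h⁻¹
C = C₀ · e^(−k·t) = 7.820 × e^(−0.02925 × 82.3)
  = 7.820 × 0.09006 = 0.7043 mg/L
(0.7043 mg/L = 0.7043 µg/mL)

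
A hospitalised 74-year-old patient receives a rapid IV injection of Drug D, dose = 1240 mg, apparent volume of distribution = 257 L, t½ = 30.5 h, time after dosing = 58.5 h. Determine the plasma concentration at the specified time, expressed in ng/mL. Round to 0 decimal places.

1277 ng/mL

C₀ = Dose / Vd = 1240 / 257 = 4.825 mg/L
k = ln2 / t½ = 0.693147 / 30.5 = 0.02273 h⁻¹
C = C₀ · e^(−k·t) = 4.825 × e^(−0.02273 × 58.5)
  = 4.825 × 0.2646 = 1.277 mg/L
Convert: 1.277 mg/L × 1000 = 1277 ng/mL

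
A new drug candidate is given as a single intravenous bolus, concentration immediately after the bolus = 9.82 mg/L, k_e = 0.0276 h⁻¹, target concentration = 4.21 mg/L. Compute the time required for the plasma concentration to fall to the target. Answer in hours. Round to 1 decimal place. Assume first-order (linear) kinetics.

t = ln(C₀ / C) / k = ln(9.820 / 4.21) / 0.02760
  = ln(2.333) / 0.02760 = 0.8472 / 0.02760 = 30.70 h

30.7 h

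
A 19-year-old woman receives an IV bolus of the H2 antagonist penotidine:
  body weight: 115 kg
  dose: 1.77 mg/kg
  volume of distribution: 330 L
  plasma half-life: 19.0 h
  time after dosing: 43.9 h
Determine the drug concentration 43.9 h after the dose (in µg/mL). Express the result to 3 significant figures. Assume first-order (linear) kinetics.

Total dose = 1.77 × 115 = 203.6 mg
C₀ = Dose / Vd = 203.6 / 330 = 0.6170 mg/L
k = ln2 / t½ = 0.693147 / 19.0 = 0.03648 h⁻¹
C = C₀ · e^(−k·t) = 0.6170 × e^(−0.03648 × 43.9)
  = 0.6170 × 0.2016 = 0.1244 mg/L
(0.1244 mg/L = 0.1244 µg/mL)

0.124 µg/mL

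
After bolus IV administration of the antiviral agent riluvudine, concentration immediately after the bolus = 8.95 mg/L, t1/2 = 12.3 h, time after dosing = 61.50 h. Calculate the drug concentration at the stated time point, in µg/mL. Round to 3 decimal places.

k = ln2 / t½ = 0.693147 / 12.3 = 0.05635 h⁻¹
t / t½ = 61.50 / 12.3 = 5 half-lives
C = C₀ × (1/2)^5 = 8.950 × 0.03125 = 0.2797 mg/L
(0.2797 mg/L = 0.2797 µg/mL)

0.280 µg/mL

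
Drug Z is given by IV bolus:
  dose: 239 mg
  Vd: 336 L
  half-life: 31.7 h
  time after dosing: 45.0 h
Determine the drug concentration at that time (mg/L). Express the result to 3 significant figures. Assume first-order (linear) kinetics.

C₀ = Dose / Vd = 239.0 / 336 = 0.7113 mg/L
k = ln2 / t½ = 0.693147 / 31.7 = 0.02187 h⁻¹
C = C₀ · e^(−k·t) = 0.7113 × e^(−0.02187 × 45.0)
  = 0.7113 × 0.3738 = 0.2659 mg/L

0.266 mg/L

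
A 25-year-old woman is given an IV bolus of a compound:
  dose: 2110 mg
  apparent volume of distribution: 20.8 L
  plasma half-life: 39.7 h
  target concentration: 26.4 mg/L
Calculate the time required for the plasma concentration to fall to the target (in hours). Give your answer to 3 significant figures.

C₀ = Dose / Vd = 2110 / 20.8 = 101.4 mg/L
k = ln2 / t½ = 0.693147 / 39.7 = 0.01746 h⁻¹
t = ln(C₀ / C) / k = ln(101.4 / 26.4) / 0.01746
  = ln(3.841) / 0.01746 = 1.346 / 0.01746 = 77.09 h

77.1 h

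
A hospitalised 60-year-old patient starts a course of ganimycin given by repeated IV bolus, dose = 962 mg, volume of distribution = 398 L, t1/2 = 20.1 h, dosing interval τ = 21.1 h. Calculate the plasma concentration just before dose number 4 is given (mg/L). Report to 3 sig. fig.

C₀ per dose = Dose / Vd = 962 / 398 = 2.417 mg/L
k = ln2 / t½ = 0.693147 / 20.1 = 0.03448 h⁻¹
Fraction remaining after one interval: r = e^(−kτ) = e^(−0.03448 × 21.1) = 0.4831
Before dose 4, 3 doses have been given (aged 1τ, 2τ, 3τ).
C_trough = C₀ × (r + r² + … + r^3) = C₀ × r(1−r^3)/(1−r)
        = 2.417 × 0.4831 × (1 − 0.1127) / (1 − 0.4831) = 2.004 mg/L

2.00 mg/L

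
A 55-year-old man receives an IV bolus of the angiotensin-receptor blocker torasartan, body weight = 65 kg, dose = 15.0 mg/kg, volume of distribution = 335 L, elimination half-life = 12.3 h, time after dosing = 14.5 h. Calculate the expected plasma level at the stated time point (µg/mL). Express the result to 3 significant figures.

1.29 µg/mL

Total dose = 15.0 × 65 = 975.0 mg
C₀ = Dose / Vd = 975.0 / 335 = 2.910 mg/L
k = ln2 / t½ = 0.693147 / 12.3 = 0.05635 h⁻¹
C = C₀ · e^(−k·t) = 2.910 × e^(−0.05635 × 14.5)
  = 2.910 × 0.4417 = 1.285 mg/L
(1.285 mg/L = 1.285 µg/mL)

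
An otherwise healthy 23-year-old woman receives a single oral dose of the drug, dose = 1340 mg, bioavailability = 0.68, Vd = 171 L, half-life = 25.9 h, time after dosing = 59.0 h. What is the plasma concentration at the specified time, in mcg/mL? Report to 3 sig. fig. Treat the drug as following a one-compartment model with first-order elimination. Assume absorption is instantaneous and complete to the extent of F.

1.10 mcg/mL

Amount reaching circulation = F × Dose = 0.68 × 1340 = 911.2 mg
C₀ = F·Dose / Vd = 911.2 / 171 = 5.329 mg/L
k = ln2 / t½ = 0.693147 / 25.9 = 0.02676 h⁻¹
C = C₀ · e^(−k·t) = 5.329 × e^(−0.02676 × 59.0)
  = 5.329 × 0.2062 = 1.099 mg/L
(1.099 mg/L = 1.099 mcg/mL)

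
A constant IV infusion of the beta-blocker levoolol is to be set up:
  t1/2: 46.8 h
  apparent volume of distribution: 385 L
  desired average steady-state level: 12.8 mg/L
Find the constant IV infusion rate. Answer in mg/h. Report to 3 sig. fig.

k = ln2 / t½ = 0.693147 / 46.8 = 0.01481 h⁻¹
CL = k × Vd = 0.01481 × 385 = 5.702 L/h
At steady state, infusion rate R₀ = Css × CL = 12.8 × 5.702 = 72.99 mg/h

73.0 mg/h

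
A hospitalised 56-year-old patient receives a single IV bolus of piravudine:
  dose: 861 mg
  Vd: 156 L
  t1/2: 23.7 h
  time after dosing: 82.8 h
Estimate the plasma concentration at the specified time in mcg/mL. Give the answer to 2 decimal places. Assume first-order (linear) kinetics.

0.49 mcg/mL

C₀ = Dose / Vd = 861.0 / 156 = 5.519 mg/L
k = ln2 / t½ = 0.693147 / 23.7 = 0.02925 h⁻¹
C = C₀ · e^(−k·t) = 5.519 × e^(−0.02925 × 82.8)
  = 5.519 × 0.08875 = 0.4898 mg/L
(0.4898 mg/L = 0.4898 mcg/mL)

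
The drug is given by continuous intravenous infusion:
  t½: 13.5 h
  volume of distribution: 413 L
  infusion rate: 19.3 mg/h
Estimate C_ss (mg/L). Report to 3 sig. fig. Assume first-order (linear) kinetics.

0.910 mg/L

k = ln2 / t½ = 0.693147 / 13.5 = 0.05134 h⁻¹
CL = k × Vd = 0.05134 × 413 = 21.20 L/h
At steady state Css = R₀ / CL = 19.3 / 21.20 = 0.9104 mg/L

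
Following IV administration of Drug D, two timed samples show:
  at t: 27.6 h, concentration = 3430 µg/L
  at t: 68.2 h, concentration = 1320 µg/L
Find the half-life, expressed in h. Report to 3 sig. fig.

k = ln(C₁/C₂) / (t₂ − t₁) = ln(3430/1320) / (68.2 − 27.6)
  = 0.9549 / 40.60 = 0.02352 h⁻¹
t½ = ln2 / k = 0.693147 / 0.02352 = 29.47 h

29.5 h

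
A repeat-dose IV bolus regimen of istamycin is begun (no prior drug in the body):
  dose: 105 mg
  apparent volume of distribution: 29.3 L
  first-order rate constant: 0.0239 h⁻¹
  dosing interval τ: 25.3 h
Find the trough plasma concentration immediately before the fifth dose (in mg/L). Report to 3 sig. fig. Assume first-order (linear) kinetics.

3.93 mg/L

C₀ per dose = Dose / Vd = 105 / 29.3 = 3.584 mg/L
Fraction remaining after one interval: r = e^(−kτ) = e^(−0.02390 × 25.3) = 0.5463
Before dose 5, 4 doses have been given (aged 1τ, 2τ, 3τ, 4τ).
C_trough = C₀ × (r + r² + … + r^4) = C₀ × r(1−r^4)/(1−r)
        = 3.584 × 0.5463 × (1 − 0.08907) / (1 − 0.5463) = 3.931 mg/L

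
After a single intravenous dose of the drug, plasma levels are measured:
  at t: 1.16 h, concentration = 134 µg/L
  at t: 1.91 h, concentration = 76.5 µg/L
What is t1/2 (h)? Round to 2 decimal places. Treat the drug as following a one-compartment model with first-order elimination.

0.93 h

k = ln(C₁/C₂) / (t₂ − t₁) = ln(134/76.5) / (1.91 − 1.16)
  = 0.5605 / 0.7500 = 0.7473 h⁻¹
t½ = ln2 / k = 0.693147 / 0.7473 = 0.9275 h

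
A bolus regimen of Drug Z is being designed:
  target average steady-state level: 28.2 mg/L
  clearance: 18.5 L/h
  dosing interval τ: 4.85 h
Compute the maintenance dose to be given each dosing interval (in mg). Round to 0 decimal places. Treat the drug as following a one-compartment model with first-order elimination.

2530 mg

At steady state, Dose/τ = Css × CL.
Dose = Css × CL × τ = 28.2 × 18.50 × 4.85 = 2530 mg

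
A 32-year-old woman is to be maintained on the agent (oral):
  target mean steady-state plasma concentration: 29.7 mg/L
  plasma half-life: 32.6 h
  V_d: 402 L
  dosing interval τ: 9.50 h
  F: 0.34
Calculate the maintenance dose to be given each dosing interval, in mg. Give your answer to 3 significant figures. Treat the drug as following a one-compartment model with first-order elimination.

k = ln2 / t½ = 0.693147 / 32.6 = 0.02126 h⁻¹
CL = k × Vd = 0.02126 × 402 = 8.547 L/h
At steady state, F × (Dose/τ) = Css × CL.
Dose = Css × CL × τ / F = 29.7 × 8.547 × 9.50 / 0.34 = 7093 mg

7090 mg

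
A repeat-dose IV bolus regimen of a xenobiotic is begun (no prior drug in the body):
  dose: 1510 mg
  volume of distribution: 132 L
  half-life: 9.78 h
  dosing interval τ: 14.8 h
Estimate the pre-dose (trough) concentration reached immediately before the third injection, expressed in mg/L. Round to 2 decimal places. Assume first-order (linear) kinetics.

5.41 mg/L

C₀ per dose = Dose / Vd = 1510 / 132 = 11.44 mg/L
k = ln2 / t½ = 0.693147 / 9.78 = 0.07087 h⁻¹
Fraction remaining after one interval: r = e^(−kτ) = e^(−0.07087 × 14.8) = 0.3503
Before dose 3, 2 doses have been given (aged 1τ, 2τ).
C_trough = C₀ × (r + r²) = 11.44 × (0.3503 + 0.1227) = 5.411 mg/L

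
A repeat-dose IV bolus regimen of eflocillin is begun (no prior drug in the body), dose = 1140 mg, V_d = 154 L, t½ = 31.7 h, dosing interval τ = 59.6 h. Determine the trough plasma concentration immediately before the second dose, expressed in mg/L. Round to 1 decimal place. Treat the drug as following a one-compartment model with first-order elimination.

2.0 mg/L

C₀ per dose = Dose / Vd = 1140 / 154 = 7.403 mg/L
k = ln2 / t½ = 0.693147 / 31.7 = 0.02187 h⁻¹
Fraction remaining after one interval: r = e^(−kτ) = e^(−0.02187 × 59.6) = 0.2716
Before dose 2, 1 dose has been given (aged 1τ).
C_trough = C₀ × r = 7.403 × 0.2716 = 2.011 mg/L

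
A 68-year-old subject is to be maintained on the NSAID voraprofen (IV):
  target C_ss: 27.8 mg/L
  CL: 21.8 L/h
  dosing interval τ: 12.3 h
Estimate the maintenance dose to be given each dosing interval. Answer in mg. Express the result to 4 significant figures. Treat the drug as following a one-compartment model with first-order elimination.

At steady state, Dose/τ = Css × CL.
Dose = Css × CL × τ = 27.8 × 21.80 × 12.3 = 7454 mg

7454 mg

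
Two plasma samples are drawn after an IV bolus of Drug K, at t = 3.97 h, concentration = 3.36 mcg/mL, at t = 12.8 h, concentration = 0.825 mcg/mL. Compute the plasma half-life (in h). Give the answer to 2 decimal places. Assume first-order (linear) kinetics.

4.36 h

k = ln(C₁/C₂) / (t₂ − t₁) = ln(3.36/0.825) / (12.8 − 3.97)
  = 1.404 / 8.830 = 0.1590 h⁻¹
t½ = ln2 / k = 0.693147 / 0.1590 = 4.359 h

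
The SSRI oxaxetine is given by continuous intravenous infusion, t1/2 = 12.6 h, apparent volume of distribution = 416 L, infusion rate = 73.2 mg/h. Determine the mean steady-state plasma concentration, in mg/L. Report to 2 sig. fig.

k = ln2 / t½ = 0.693147 / 12.6 = 0.05501 h⁻¹
CL = k × Vd = 0.05501 × 416 = 22.88 L/h
At steady state Css = R₀ / CL = 73.2 / 22.88 = 3.199 mg/L

3.2 mg/L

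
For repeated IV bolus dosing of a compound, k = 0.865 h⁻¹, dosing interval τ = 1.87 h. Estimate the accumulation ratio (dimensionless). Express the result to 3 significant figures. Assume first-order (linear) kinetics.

1.25

e^(−kτ) = e^(−0.8650 × 1.87) = 0.1984
Accumulation ratio R = 1 / (1 − e^(−kτ)) = 1 / (1 − 0.1984) = 1.248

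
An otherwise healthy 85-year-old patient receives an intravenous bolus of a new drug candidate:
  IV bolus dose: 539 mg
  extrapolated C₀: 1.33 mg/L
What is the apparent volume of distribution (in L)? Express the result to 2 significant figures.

Vd = Dose / C₀ = 539.0 / 1.33 = 405.3 L

410 L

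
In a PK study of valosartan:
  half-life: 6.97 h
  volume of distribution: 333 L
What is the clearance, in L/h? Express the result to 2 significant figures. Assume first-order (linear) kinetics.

k = ln2 / t½ = 0.693147 / 6.97 = 0.09945 h⁻¹
CL = k × Vd = 0.09945 × 333 = 33.12 L/h

33 L/h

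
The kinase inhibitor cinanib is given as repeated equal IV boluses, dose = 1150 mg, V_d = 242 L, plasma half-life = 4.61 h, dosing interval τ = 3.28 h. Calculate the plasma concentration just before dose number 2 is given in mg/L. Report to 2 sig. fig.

C₀ per dose = Dose / Vd = 1150 / 242 = 4.752 mg/L
k = ln2 / t½ = 0.693147 / 4.61 = 0.1504 h⁻¹
Fraction remaining after one interval: r = e^(−kτ) = e^(−0.1504 × 3.28) = 0.6106
Before dose 2, 1 dose has been given (aged 1τ).
C_trough = C₀ × r = 4.752 × 0.6106 = 2.902 mg/L

2.9 mg/L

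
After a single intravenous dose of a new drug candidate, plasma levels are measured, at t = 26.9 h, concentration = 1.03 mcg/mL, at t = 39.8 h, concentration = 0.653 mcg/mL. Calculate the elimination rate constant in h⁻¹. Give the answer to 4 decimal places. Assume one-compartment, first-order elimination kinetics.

k = ln(C₁/C₂) / (t₂ − t₁) = ln(1.03/0.653) / (39.8 − 26.9)
  = 0.4557 / 12.90 = 0.03533 h⁻¹

0.0353 h⁻¹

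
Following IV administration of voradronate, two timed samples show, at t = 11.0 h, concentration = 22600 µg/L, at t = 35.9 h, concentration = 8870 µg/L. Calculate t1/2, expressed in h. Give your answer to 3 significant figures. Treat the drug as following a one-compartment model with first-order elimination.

k = ln(C₁/C₂) / (t₂ − t₁) = ln(22600/8870) / (35.9 − 11.0)
  = 0.9353 / 24.90 = 0.03756 h⁻¹
t½ = ln2 / k = 0.693147 / 0.03756 = 18.45 h

18.5 h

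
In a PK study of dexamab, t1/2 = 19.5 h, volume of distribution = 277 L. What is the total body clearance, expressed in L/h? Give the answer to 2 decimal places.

9.85 L/h

k = ln2 / t½ = 0.693147 / 19.5 = 0.03555 h⁻¹
CL = k × Vd = 0.03555 × 277 = 9.847 L/h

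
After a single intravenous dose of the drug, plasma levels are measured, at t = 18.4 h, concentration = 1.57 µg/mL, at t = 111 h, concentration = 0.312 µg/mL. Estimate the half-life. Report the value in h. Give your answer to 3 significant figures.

k = ln(C₁/C₂) / (t₂ − t₁) = ln(1.57/0.312) / (111 − 18.4)
  = 1.616 / 92.60 = 0.01745 h⁻¹
t½ = ln2 / k = 0.693147 / 0.01745 = 39.72 h

39.7 h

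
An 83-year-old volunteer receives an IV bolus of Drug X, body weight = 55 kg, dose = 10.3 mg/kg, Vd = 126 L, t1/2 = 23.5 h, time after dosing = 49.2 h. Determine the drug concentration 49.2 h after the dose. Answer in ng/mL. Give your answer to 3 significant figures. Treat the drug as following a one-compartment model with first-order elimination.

1050 ng/mL

Total dose = 10.3 × 55 = 566.5 mg
C₀ = Dose / Vd = 566.5 / 126 = 4.496 mg/L
k = ln2 / t½ = 0.693147 / 23.5 = 0.02950 h⁻¹
C = C₀ · e^(−k·t) = 4.496 × e^(−0.02950 × 49.2)
  = 4.496 × 0.2342 = 1.053 mg/L
Convert: 1.053 mg/L × 1000 = 1053 ng/mL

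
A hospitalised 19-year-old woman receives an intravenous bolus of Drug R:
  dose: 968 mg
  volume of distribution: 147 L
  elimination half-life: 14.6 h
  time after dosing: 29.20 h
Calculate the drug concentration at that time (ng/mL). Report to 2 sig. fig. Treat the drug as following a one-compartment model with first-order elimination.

C₀ = Dose / Vd = 968.0 / 147 = 6.585 mg/L
k = ln2 / t½ = 0.693147 / 14.6 = 0.04748 h⁻¹
t / t½ = 29.20 / 14.6 = 2 half-lives
C = C₀ × (1/2)^2 = 6.585 × 0.2500 = 1.646 mg/L
Convert: 1.646 mg/L × 1000 = 1646 ng/mL

1600 ng/mL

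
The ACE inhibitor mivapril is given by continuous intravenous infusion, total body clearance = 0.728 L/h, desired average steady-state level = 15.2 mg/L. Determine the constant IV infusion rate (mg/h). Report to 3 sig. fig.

11.1 mg/h

At steady state, infusion rate R₀ = Css × CL = 15.2 × 0.7280 = 11.07 mg/h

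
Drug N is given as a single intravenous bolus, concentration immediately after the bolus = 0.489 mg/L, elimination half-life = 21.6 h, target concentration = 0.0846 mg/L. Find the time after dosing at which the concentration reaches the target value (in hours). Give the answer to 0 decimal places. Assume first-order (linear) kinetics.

k = ln2 / t½ = 0.693147 / 21.6 = 0.03209 h⁻¹
t = ln(C₀ / C) / k = ln(0.4890 / 0.0846) / 0.03209
  = ln(5.780) / 0.03209 = 1.754 / 0.03209 = 54.66 h

55 h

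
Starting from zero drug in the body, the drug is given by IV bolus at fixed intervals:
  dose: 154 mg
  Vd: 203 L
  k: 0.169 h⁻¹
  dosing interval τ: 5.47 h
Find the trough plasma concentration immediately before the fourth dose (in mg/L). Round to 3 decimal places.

0.468 mg/L

C₀ per dose = Dose / Vd = 154 / 203 = 0.7586 mg/L
Fraction remaining after one interval: r = e^(−kτ) = e^(−0.1690 × 5.47) = 0.3968
Before dose 4, 3 doses have been given (aged 1τ, 2τ, 3τ).
C_trough = C₀ × (r + r² + … + r^3) = C₀ × r(1−r^3)/(1−r)
        = 0.7586 × 0.3968 × (1 − 0.06248) / (1 − 0.3968) = 0.4678 mg/L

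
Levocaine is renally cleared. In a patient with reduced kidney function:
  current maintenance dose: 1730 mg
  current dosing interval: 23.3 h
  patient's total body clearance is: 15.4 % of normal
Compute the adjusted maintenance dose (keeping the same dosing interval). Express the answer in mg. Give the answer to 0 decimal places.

To keep the same average steady-state level, dosing rate must scale with clearance.
CL ratio = 15.4 / 100 = 0.1540
New dose (same interval) = 1730 × 0.1540 = 266.4 mg

266 mg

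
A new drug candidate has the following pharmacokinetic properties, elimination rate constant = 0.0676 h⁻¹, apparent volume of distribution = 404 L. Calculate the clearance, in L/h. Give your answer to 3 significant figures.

CL = k × Vd = 0.0676 × 404 = 27.31 L/h

27.3 L/h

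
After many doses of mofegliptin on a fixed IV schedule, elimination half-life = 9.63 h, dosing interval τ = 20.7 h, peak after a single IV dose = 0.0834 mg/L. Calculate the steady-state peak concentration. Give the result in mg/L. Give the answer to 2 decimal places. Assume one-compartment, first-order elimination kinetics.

0.11 mg/L

k = ln2 / t½ = 0.693147 / 9.63 = 0.07198 h⁻¹
e^(−kτ) = e^(−0.07198 × 20.7) = 0.2254
Accumulation ratio R = 1 / (1 − e^(−kτ)) = 1 / (1 − 0.2254) = 1.291
Steady-state peak = C₀ × R = 0.0834 × 1.291 = 0.1077 mg/L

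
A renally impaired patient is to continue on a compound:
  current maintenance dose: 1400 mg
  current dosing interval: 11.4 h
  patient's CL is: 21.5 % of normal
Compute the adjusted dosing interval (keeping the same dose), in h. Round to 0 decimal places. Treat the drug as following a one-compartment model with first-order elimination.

53 h

To keep the same average steady-state level, dosing rate must scale with clearance.
CL ratio = 21.5 / 100 = 0.2150
New interval (same dose) = 11.4 / 0.2150 = 53.02 h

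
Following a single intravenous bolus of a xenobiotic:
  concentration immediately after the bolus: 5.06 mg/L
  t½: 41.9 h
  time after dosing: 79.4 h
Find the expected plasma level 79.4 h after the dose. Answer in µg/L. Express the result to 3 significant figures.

1360 µg/L

k = ln2 / t½ = 0.693147 / 41.9 = 0.01654 h⁻¹
C = C₀ · e^(−k·t) = 5.060 × e^(−0.01654 × 79.4)
  = 5.060 × 0.2689 = 1.361 mg/L
Convert: 1.361 mg/L × 1000 = 1361 µg/L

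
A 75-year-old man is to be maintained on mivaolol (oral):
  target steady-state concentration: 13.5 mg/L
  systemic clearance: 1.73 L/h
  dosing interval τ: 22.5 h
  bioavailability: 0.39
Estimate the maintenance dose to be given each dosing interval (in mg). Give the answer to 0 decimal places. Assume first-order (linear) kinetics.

At steady state, F × (Dose/τ) = Css × CL.
Dose = Css × CL × τ / F = 13.5 × 1.730 × 22.5 / 0.39 = 1347 mg

1347 mg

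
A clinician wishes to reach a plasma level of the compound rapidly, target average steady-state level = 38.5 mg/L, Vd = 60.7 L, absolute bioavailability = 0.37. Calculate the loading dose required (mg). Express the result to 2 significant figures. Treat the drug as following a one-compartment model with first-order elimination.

LD = Css × Vd / F = 38.5 × 60.7 / 0.37 = 6316 mg

6300 mg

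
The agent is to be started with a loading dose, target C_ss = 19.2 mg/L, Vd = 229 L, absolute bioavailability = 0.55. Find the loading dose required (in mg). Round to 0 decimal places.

LD = Css × Vd / F = 19.2 × 229 / 0.55 = 7994 mg

7994 mg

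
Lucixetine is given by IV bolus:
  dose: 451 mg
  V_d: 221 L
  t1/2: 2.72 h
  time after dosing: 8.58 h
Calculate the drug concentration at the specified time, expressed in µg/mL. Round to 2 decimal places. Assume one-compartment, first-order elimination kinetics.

0.23 µg/mL

C₀ = Dose / Vd = 451.0 / 221 = 2.041 mg/L
k = ln2 / t½ = 0.693147 / 2.72 = 0.2548 h⁻¹
C = C₀ · e^(−k·t) = 2.041 × e^(−0.2548 × 8.58)
  = 2.041 × 0.1123 = 0.2292 mg/L
(0.2292 mg/L = 0.2292 µg/mL)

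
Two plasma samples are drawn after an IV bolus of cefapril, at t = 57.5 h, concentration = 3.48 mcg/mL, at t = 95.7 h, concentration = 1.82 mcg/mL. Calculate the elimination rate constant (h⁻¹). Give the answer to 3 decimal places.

k = ln(C₁/C₂) / (t₂ − t₁) = ln(3.48/1.82) / (95.7 − 57.5)
  = 0.6482 / 38.20 = 0.01697 h⁻¹

0.017 h⁻¹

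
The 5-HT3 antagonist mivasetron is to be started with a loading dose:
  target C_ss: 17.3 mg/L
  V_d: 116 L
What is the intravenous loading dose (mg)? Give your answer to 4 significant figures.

LD = Css × Vd = 17.3 × 116 = 2007 mg

2007 mg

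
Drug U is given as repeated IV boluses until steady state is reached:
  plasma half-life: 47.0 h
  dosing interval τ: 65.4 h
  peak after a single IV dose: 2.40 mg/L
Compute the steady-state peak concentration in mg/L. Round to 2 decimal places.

3.88 mg/L

k = ln2 / t½ = 0.693147 / 47.0 = 0.01475 h⁻¹
e^(−kτ) = e^(−0.01475 × 65.4) = 0.3811
Accumulation ratio R = 1 / (1 − e^(−kτ)) = 1 / (1 − 0.3811) = 1.616
Steady-state peak = C₀ × R = 2.40 × 1.616 = 3.878 mg/L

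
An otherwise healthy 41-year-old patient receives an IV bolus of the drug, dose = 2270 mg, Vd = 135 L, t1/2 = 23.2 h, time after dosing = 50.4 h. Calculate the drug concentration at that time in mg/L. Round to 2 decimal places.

3.73 mg/L

C₀ = Dose / Vd = 2270 / 135 = 16.81 mg/L
k = ln2 / t½ = 0.693147 / 23.2 = 0.02988 h⁻¹
C = C₀ · e^(−k·t) = 16.81 × e^(−0.02988 × 50.4)
  = 16.81 × 0.2218 = 3.728 mg/L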